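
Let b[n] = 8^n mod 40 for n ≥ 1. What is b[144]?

16

b[1] = 8; b[2] = 24; b[3] = 32; b[4] = 16; b[5] = 8.
The sequence repeats with period 4.
(144 - 1) mod 4 = 3, so b[144] = b[4] = 16.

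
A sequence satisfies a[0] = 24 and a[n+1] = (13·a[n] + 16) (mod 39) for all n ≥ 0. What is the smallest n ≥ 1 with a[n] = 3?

3

Computing terms: a[0] = 24, a[1] = 16, a[2] = 29, a[3] = 3, a[4] = 16.
Since a[4] = a[1] = 16, the sequence is eventually periodic: after a pre-period of length 1 it cycles with period 3.
The value 3 first appears (with n ≥ 1) at a[3].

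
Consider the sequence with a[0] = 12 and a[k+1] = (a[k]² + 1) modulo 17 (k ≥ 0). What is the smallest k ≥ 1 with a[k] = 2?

5

Computing terms: a[0] = 12; a[1] = 9; a[2] = 14; a[3] = 10; a[4] = 16; a[5] = 2; a[6] = 5; a[7] = 9.
Since a[7] = a[1] = 9, the sequence is eventually periodic: after a pre-period of length 1 it cycles with period 6.
The value 2 first appears (with k ≥ 1) at a[5].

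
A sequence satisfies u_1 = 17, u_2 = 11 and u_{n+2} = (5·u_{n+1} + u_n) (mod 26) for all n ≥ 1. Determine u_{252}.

Computing terms: u_1 = 17; u_2 = 11; u_3 = 20; u_4 = 7; u_5 = 3; u_6 = 22; u_7 = 9; u_8 = 15; u_9 = 6; u_{10} = 19; u_{11} = 23; u_{12} = 4; u_{13} = 17; u_{14} = 11.
Since (u_{13}, u_{14}) = (u_1, u_2) = (17, 11) (two consecutive terms determine the rest), the sequence is periodic with period 12.
So u_{252} = u_{1 + ((252-1) mod 12)} = u_{12} = 4.

4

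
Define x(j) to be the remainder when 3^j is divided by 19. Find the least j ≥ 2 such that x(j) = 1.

18

Listing terms: x(1) = 3, x(2) = 9, x(3) = 8, x(4) = 5, x(5) = 15, x(6) = 7, x(7) = 2, x(8) = 6, x(9) = 18, x(10) = 16, x(11) = 10, x(12) = 11, x(13) = 14, x(14) = 4, x(15) = 12, x(16) = 17, x(17) = 13, x(18) = 1, x(19) = 3.
Since x(19) = x(1) = 3, the sequence is periodic with period 18.
The value 1 first appears (with j ≥ 2) at x(18).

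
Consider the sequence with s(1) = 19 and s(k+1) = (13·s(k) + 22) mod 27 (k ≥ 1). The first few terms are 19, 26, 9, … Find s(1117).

Listing terms: s(1) = 19,  s(2) = 26,  s(3) = 9,  s(4) = 4,  s(5) = 20,  s(6) = 12,  s(7) = 16,  s(8) = 14,  s(9) = 15,  s(10) = 1,  s(11) = 8,  s(12) = 18,  s(13) = 13,  s(14) = 2,  s(15) = 21,  s(16) = 25,  s(17) = 23,  s(18) = 24,  s(19) = 10,  s(20) = 17,  s(21) = 0,  s(22) = 22,  s(23) = 11,  s(24) = 3,  s(25) = 7,  s(26) = 5,  s(27) = 6,  s(28) = 19.
The sequence repeats with period 27.
So s(1117) = s(1 + ((1117-1) mod 27)) = s(10) = 1.

1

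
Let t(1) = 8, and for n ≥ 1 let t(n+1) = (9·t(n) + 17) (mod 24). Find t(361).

8

t(1) = 8; t(2) = 17; t(3) = 2; t(4) = 11; t(5) = 20; t(6) = 5; t(7) = 14; t(8) = 23; t(9) = 8.
The sequence repeats with period 8.
(361 - 1) mod 8 = 0, so t(361) = t(1) = 8.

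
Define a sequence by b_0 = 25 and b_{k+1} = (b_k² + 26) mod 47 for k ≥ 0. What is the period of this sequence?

4

Computing terms: b_0 = 25, b_1 = 40, b_2 = 28, b_3 = 11, b_4 = 6, b_5 = 15, b_6 = 16, b_7 = 0, b_8 = 26, b_9 = 44, b_{10} = 35, b_{11} = 29, b_{12} = 21, b_{13} = 44.
Since b_{13} = b_9 = 44, the sequence is eventually periodic: after a pre-period of length 9 it cycles with period 4.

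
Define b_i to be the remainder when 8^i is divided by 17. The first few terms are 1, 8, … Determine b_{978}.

We have b_0 = 1; b_1 = 8; b_2 = 13; b_3 = 2; b_4 = 16; b_5 = 9; b_6 = 4; b_7 = 15; b_8 = 1.
Since b_8 = b_0 = 1, the sequence is periodic with period 8.
So b_{978} = b_{0 + ((978-0) mod 8)} = b_2 = 13.

13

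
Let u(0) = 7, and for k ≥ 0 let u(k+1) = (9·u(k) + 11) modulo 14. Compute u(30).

7

We have u(0) = 7, u(1) = 4, u(2) = 5, u(3) = 0, u(4) = 11, u(5) = 12, u(6) = 7.
The sequence repeats with period 6.
So u(30) = u(0 + ((30-0) mod 6)) = u(0) = 7.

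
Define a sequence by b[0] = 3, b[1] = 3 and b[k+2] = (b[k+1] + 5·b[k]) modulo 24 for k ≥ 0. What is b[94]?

15

Listing terms: b[0] = 3,  b[1] = 3,  b[2] = 18,  b[3] = 9,  b[4] = 3,  b[5] = 0,  b[6] = 15,  b[7] = 15,  b[8] = 18,  b[9] = 21,  b[10] = 15,  b[11] = 0,  b[12] = 3,  b[13] = 3.
Since (b[12], b[13]) = (b[0], b[1]) = (3, 3) (two consecutive terms determine the rest), the sequence is periodic with period 12.
(94 - 0) mod 12 = 10, so b[94] = b[10] = 15.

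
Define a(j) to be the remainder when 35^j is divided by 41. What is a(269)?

19

We have a(0) = 1; a(1) = 35; a(2) = 36; a(3) = 30; a(4) = 25; a(5) = 14; a(6) = 39; a(7) = 12; a(8) = 10; a(9) = 22; a(10) = 32; a(11) = 13; a(12) = 4; a(13) = 17; a(14) = 21; a(15) = 38; a(16) = 18; a(17) = 15; a(18) = 33; a(19) = 7; a(20) = 40; a(21) = 6; a(22) = 5; a(23) = 11; a(24) = 16; a(25) = 27; a(26) = 2; a(27) = 29; a(28) = 31; a(29) = 19; a(30) = 9; a(31) = 28; a(32) = 37; a(33) = 24; a(34) = 20; a(35) = 3; a(36) = 23; a(37) = 26; a(38) = 8; a(39) = 34; a(40) = 1.
Since a(40) = a(0) = 1, the sequence is periodic with period 40.
(269 - 0) mod 40 = 29, so a(269) = a(29) = 19.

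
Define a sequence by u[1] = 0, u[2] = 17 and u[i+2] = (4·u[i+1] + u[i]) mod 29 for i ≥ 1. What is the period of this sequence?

Computing terms: u[1] = 0,  u[2] = 17,  u[3] = 10,  u[4] = 28,  u[5] = 6,  u[6] = 23,  u[7] = 11,  u[8] = 9,  u[9] = 18,  u[10] = 23,  u[11] = 23,  u[12] = 28,  u[13] = 19,  u[14] = 17,  u[15] = 0,  u[16] = 17.
The sequence repeats with period 14.

14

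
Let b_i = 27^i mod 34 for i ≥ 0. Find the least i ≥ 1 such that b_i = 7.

We have b_0 = 1; b_1 = 27; b_2 = 15; b_3 = 31; b_4 = 21; b_5 = 23; b_6 = 9; b_7 = 5; b_8 = 33; b_9 = 7; b_{10} = 19; b_{11} = 3; b_{12} = 13; b_{13} = 11; b_{14} = 25; b_{15} = 29; b_{16} = 1.
The sequence repeats with period 16.
The value 7 first appears (with i ≥ 1) at b_9.

9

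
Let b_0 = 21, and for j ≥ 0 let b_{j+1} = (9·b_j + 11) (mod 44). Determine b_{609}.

b_0 = 21, b_1 = 24, b_2 = 7, b_3 = 30, b_4 = 17, b_5 = 32, b_6 = 35, b_7 = 18, b_8 = 41, b_9 = 28, b_{10} = 43, b_{11} = 2, b_{12} = 29, b_{13} = 8, b_{14} = 39, b_{15} = 10, b_{16} = 13, b_{17} = 40, b_{18} = 19, b_{19} = 6, b_{20} = 21.
The sequence repeats with period 20.
(609 - 0) mod 20 = 9, so b_{609} = b_9 = 28.

28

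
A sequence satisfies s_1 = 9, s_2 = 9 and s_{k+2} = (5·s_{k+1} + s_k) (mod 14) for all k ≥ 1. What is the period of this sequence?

We have s_1 = 9; s_2 = 9; s_3 = 12; s_4 = 13; s_5 = 7; s_6 = 6; s_7 = 9; s_8 = 9.
The sequence repeats with period 6.

6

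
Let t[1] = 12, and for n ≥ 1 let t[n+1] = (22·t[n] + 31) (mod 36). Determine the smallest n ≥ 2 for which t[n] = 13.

t[1] = 12,  t[2] = 7,  t[3] = 5,  t[4] = 33,  t[5] = 1,  t[6] = 17,  t[7] = 9,  t[8] = 13,  t[9] = 29,  t[10] = 21,  t[11] = 25,  t[12] = 5.
Since t[12] = t[3] = 5, the sequence is eventually periodic: after a pre-period of length 2 it cycles with period 9.
The value 13 first appears (with n ≥ 2) at t[8].

8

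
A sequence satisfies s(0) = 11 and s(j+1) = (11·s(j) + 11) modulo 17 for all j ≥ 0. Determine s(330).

s(0) = 11, s(1) = 13, s(2) = 1, s(3) = 5, s(4) = 15, s(5) = 6, s(6) = 9, s(7) = 8, s(8) = 14, s(9) = 12, s(10) = 7, s(11) = 3, s(12) = 10, s(13) = 2, s(14) = 16, s(15) = 0, s(16) = 11.
Since s(16) = s(0) = 11, the sequence is periodic with period 16.
(330 - 0) mod 16 = 10, so s(330) = s(10) = 7.

7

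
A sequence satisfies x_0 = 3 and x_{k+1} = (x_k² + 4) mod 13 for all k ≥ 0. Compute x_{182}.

Listing terms: x_0 = 3; x_1 = 0; x_2 = 4; x_3 = 7; x_4 = 1; x_5 = 5; x_6 = 3.
Since x_6 = x_0 = 3, the sequence is periodic with period 6.
(182 - 0) mod 6 = 2, so x_{182} = x_2 = 4.

4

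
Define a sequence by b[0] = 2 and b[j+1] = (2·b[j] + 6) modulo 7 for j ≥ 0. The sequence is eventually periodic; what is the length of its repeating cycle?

3

Listing terms: b[0] = 2, b[1] = 3, b[2] = 5, b[3] = 2.
Since b[3] = b[0] = 2, the sequence is periodic with period 3.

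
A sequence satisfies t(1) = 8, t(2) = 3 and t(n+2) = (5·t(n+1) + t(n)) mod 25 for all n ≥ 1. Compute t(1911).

8

Listing terms: t(1) = 8; t(2) = 3; t(3) = 23; t(4) = 18; t(5) = 13; t(6) = 8; t(7) = 3.
The sequence repeats with period 5.
So t(1911) = t(1 + ((1911-1) mod 5)) = t(1) = 8.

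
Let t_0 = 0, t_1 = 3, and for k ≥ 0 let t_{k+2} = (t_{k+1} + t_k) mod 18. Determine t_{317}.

t_0 = 0; t_1 = 3; t_2 = 3; t_3 = 6; t_4 = 9; t_5 = 15; t_6 = 6; t_7 = 3; t_8 = 9; t_9 = 12; t_{10} = 3; t_{11} = 15; t_{12} = 0; t_{13} = 15; t_{14} = 15; t_{15} = 12; t_{16} = 9; t_{17} = 3; t_{18} = 12; t_{19} = 15; t_{20} = 9; t_{21} = 6; t_{22} = 15; t_{23} = 3; t_{24} = 0; t_{25} = 3.
The sequence repeats with period 24.
So t_{317} = t_{0 + ((317-0) mod 24)} = t_5 = 15.

15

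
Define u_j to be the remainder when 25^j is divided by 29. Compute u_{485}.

Listing terms: u_0 = 1; u_1 = 25; u_2 = 16; u_3 = 23; u_4 = 24; u_5 = 20; u_6 = 7; u_7 = 1.
Since u_7 = u_0 = 1, the sequence is periodic with period 7.
So u_{485} = u_{0 + ((485-0) mod 7)} = u_2 = 16.

16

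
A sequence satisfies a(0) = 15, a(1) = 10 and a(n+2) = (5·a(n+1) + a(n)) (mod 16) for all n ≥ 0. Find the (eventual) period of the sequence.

Listing terms: a(0) = 15, a(1) = 10, a(2) = 1, a(3) = 15, a(4) = 12, a(5) = 11, a(6) = 3, a(7) = 10, a(8) = 5, a(9) = 3, a(10) = 4, a(11) = 7, a(12) = 7, a(13) = 10, a(14) = 9, a(15) = 7, a(16) = 12, a(17) = 3, a(18) = 11, a(19) = 10, a(20) = 13, a(21) = 11, a(22) = 4, a(23) = 15, a(24) = 15, a(25) = 10.
The sequence repeats with period 24.

24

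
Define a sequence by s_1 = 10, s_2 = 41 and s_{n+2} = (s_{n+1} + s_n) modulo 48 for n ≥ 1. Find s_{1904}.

37

We have s_1 = 10; s_2 = 41; s_3 = 3; s_4 = 44; s_5 = 47; s_6 = 43; s_7 = 42; s_8 = 37; s_9 = 31; s_{10} = 20; s_{11} = 3; s_{12} = 23; s_{13} = 26; s_{14} = 1; s_{15} = 27; s_{16} = 28; s_{17} = 7; s_{18} = 35; s_{19} = 42; s_{20} = 29; s_{21} = 23; s_{22} = 4; s_{23} = 27; s_{24} = 31; s_{25} = 10; s_{26} = 41.
Since (s_{25}, s_{26}) = (s_1, s_2) = (10, 41) (two consecutive terms determine the rest), the sequence is periodic with period 24.
So s_{1904} = s_{1 + ((1904-1) mod 24)} = s_8 = 37.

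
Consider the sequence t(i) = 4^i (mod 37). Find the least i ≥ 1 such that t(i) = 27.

We have t(0) = 1,  t(1) = 4,  t(2) = 16,  t(3) = 27,  t(4) = 34,  t(5) = 25,  t(6) = 26,  t(7) = 30,  t(8) = 9,  t(9) = 36,  t(10) = 33,  t(11) = 21,  t(12) = 10,  t(13) = 3,  t(14) = 12,  t(15) = 11,  t(16) = 7,  t(17) = 28,  t(18) = 1.
Since t(18) = t(0) = 1, the sequence is periodic with period 18.
The value 27 first appears (with i ≥ 1) at t(3).

3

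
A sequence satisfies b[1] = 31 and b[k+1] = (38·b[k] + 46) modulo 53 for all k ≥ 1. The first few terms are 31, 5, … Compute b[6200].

Computing terms: b[1] = 31,  b[2] = 5,  b[3] = 24,  b[4] = 4,  b[5] = 39,  b[6] = 44,  b[7] = 22,  b[8] = 34,  b[9] = 13,  b[10] = 10,  b[11] = 2,  b[12] = 16,  b[13] = 18,  b[14] = 41,  b[15] = 14,  b[16] = 48,  b[17] = 15,  b[18] = 33,  b[19] = 28,  b[20] = 50,  b[21] = 38,  b[22] = 6,  b[23] = 9,  b[24] = 17,  b[25] = 3,  b[26] = 1,  b[27] = 31.
Since b[27] = b[1] = 31, the sequence is periodic with period 26.
(6200 - 1) mod 26 = 11, so b[6200] = b[12] = 16.

16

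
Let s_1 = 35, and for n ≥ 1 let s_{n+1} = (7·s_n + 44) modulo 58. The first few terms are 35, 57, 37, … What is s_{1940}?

Listing terms: s_1 = 35, s_2 = 57, s_3 = 37, s_4 = 13, s_5 = 19, s_6 = 3, s_7 = 7, s_8 = 35.
Since s_8 = s_1 = 35, the sequence is periodic with period 7.
So s_{1940} = s_{1 + ((1940-1) mod 7)} = s_1 = 35.

35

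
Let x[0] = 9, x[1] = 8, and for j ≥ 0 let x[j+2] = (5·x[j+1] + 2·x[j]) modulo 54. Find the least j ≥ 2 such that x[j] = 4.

2

x[0] = 9; x[1] = 8; x[2] = 4; x[3] = 36; x[4] = 26; x[5] = 40; x[6] = 36; x[7] = 44; x[8] = 22; x[9] = 36; x[10] = 8; x[11] = 4.
Since (x[10], x[11]) = (x[1], x[2]) = (8, 4) (two consecutive terms determine the rest), the sequence is eventually periodic: after a pre-period of length 1 it cycles with period 9.
The value 4 first appears (with j ≥ 2) at x[2].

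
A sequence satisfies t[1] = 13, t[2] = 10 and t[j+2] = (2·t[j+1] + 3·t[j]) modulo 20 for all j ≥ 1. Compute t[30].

t[1] = 13; t[2] = 10; t[3] = 19; t[4] = 8; t[5] = 13; t[6] = 10.
Since (t[5], t[6]) = (t[1], t[2]) = (13, 10) (two consecutive terms determine the rest), the sequence is periodic with period 4.
So t[30] = t[1 + ((30-1) mod 4)] = t[2] = 10.

10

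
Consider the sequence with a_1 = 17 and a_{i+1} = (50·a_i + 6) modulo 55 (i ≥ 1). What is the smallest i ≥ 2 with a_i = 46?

Computing terms: a_1 = 17; a_2 = 31; a_3 = 16; a_4 = 36; a_5 = 46; a_6 = 51; a_7 = 26; a_8 = 41; a_9 = 21; a_{10} = 11; a_{11} = 6; a_{12} = 31.
Since a_{12} = a_2 = 31, the sequence is eventually periodic: after a pre-period of length 1 it cycles with period 10.
The value 46 first appears (with i ≥ 2) at a_5.

5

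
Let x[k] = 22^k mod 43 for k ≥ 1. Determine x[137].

x[1] = 22, x[2] = 11, x[3] = 27, x[4] = 35, x[5] = 39, x[6] = 41, x[7] = 42, x[8] = 21, x[9] = 32, x[10] = 16, x[11] = 8, x[12] = 4, x[13] = 2, x[14] = 1, x[15] = 22.
The sequence repeats with period 14.
(137 - 1) mod 14 = 10, so x[137] = x[11] = 8.

8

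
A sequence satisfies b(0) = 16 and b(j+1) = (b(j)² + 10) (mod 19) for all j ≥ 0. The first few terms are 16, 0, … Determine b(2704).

We have b(0) = 16, b(1) = 0, b(2) = 10, b(3) = 15, b(4) = 7, b(5) = 2, b(6) = 14, b(7) = 16.
The sequence repeats with period 7.
(2704 - 0) mod 7 = 2, so b(2704) = b(2) = 10.

10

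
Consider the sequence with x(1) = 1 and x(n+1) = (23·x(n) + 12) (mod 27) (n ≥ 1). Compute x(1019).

Listing terms: x(1) = 1, x(2) = 8, x(3) = 7, x(4) = 11, x(5) = 22, x(6) = 5, x(7) = 19, x(8) = 17, x(9) = 25, x(10) = 20, x(11) = 13, x(12) = 14, x(13) = 10, x(14) = 26, x(15) = 16, x(16) = 2, x(17) = 4, x(18) = 23, x(19) = 1.
The sequence repeats with period 18.
So x(1019) = x(1 + ((1019-1) mod 18)) = x(11) = 13.

13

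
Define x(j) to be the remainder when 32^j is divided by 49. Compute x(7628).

Listing terms: x(0) = 1, x(1) = 32, x(2) = 44, x(3) = 36, x(4) = 25, x(5) = 16, x(6) = 22, x(7) = 18, x(8) = 37, x(9) = 8, x(10) = 11, x(11) = 9, x(12) = 43, x(13) = 4, x(14) = 30, x(15) = 29, x(16) = 46, x(17) = 2, x(18) = 15, x(19) = 39, x(20) = 23, x(21) = 1.
The sequence repeats with period 21.
So x(7628) = x(0 + ((7628-0) mod 21)) = x(5) = 16.

16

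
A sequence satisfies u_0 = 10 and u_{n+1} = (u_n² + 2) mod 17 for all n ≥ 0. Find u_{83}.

u_0 = 10; u_1 = 0; u_2 = 2; u_3 = 6; u_4 = 4; u_5 = 1; u_6 = 3; u_7 = 11; u_8 = 4.
Since u_8 = u_4 = 4, the sequence is eventually periodic: after a pre-period of length 4 it cycles with period 4.
For n ≥ 4, u_n depends only on (n - 4) mod 4. (83 - 4) mod 4 = 3, so u_{83} = u_7 = 11.

11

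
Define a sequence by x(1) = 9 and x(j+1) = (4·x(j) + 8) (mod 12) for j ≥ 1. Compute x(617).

8

Computing terms: x(1) = 9; x(2) = 8; x(3) = 4; x(4) = 0; x(5) = 8.
Since x(5) = x(2) = 8, the sequence is eventually periodic: after a pre-period of length 1 it cycles with period 3.
For j ≥ 2, x(j) depends only on (j - 2) mod 3. (617 - 2) mod 3 = 0, so x(617) = x(2) = 8.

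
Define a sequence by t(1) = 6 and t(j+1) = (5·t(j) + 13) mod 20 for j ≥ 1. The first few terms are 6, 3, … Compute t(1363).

8

Listing terms: t(1) = 6; t(2) = 3; t(3) = 8; t(4) = 13; t(5) = 18; t(6) = 3.
Since t(6) = t(2) = 3, the sequence is eventually periodic: after a pre-period of length 1 it cycles with period 4.
For j ≥ 2, t(j) depends only on (j - 2) mod 4. (1363 - 2) mod 4 = 1, so t(1363) = t(3) = 8.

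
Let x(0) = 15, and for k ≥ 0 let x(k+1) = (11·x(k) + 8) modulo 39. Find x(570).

12

x(0) = 15, x(1) = 17, x(2) = 0, x(3) = 8, x(4) = 18, x(5) = 11, x(6) = 12, x(7) = 23, x(8) = 27, x(9) = 32, x(10) = 9, x(11) = 29, x(12) = 15.
Since x(12) = x(0) = 15, the sequence is periodic with period 12.
(570 - 0) mod 12 = 6, so x(570) = x(6) = 12.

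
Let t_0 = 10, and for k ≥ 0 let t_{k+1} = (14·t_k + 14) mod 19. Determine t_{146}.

We have t_0 = 10, t_1 = 2, t_2 = 4, t_3 = 13, t_4 = 6, t_5 = 3, t_6 = 18, t_7 = 0, t_8 = 14, t_9 = 1, t_{10} = 9, t_{11} = 7, t_{12} = 17, t_{13} = 5, t_{14} = 8, t_{15} = 12, t_{16} = 11, t_{17} = 16, t_{18} = 10.
The sequence repeats with period 18.
(146 - 0) mod 18 = 2, so t_{146} = t_2 = 4.

4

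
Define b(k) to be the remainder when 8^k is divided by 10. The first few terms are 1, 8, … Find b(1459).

b(0) = 1,  b(1) = 8,  b(2) = 4,  b(3) = 2,  b(4) = 6,  b(5) = 8.
Since b(5) = b(1) = 8, the sequence is eventually periodic: after a pre-period of length 1 it cycles with period 4.
For k ≥ 1, b(k) depends only on (k - 1) mod 4. (1459 - 1) mod 4 = 2, so b(1459) = b(3) = 2.

2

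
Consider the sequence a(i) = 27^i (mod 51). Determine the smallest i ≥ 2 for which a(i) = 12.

We have a(1) = 27, a(2) = 15, a(3) = 48, a(4) = 21, a(5) = 6, a(6) = 9, a(7) = 39, a(8) = 33, a(9) = 24, a(10) = 36, a(11) = 3, a(12) = 30, a(13) = 45, a(14) = 42, a(15) = 12, a(16) = 18, a(17) = 27.
The sequence repeats with period 16.
The value 12 first appears (with i ≥ 2) at a(15).

15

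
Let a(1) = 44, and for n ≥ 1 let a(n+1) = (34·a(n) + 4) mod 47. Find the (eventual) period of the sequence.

23

Computing terms: a(1) = 44,  a(2) = 43,  a(3) = 9,  a(4) = 28,  a(5) = 16,  a(6) = 31,  a(7) = 24,  a(8) = 21,  a(9) = 13,  a(10) = 23,  a(11) = 34,  a(12) = 32,  a(13) = 11,  a(14) = 2,  a(15) = 25,  a(16) = 8,  a(17) = 41,  a(18) = 35,  a(19) = 19,  a(20) = 39,  a(21) = 14,  a(22) = 10,  a(23) = 15,  a(24) = 44.
The sequence repeats with period 23.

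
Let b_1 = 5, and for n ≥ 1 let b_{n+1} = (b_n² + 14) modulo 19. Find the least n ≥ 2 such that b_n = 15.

3

Listing terms: b_1 = 5, b_2 = 1, b_3 = 15, b_4 = 11, b_5 = 2, b_6 = 18, b_7 = 15.
Since b_7 = b_3 = 15, the sequence is eventually periodic: after a pre-period of length 2 it cycles with period 4.
The value 15 first appears (with n ≥ 2) at b_3.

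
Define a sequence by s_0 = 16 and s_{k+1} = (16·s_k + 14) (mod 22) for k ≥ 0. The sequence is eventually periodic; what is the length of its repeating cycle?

5

s_0 = 16,  s_1 = 6,  s_2 = 0,  s_3 = 14,  s_4 = 18,  s_5 = 16.
The sequence repeats with period 5.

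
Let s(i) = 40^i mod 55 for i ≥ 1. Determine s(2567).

50

Computing terms: s(1) = 40,  s(2) = 5,  s(3) = 35,  s(4) = 25,  s(5) = 10,  s(6) = 15,  s(7) = 50,  s(8) = 20,  s(9) = 30,  s(10) = 45,  s(11) = 40.
Since s(11) = s(1) = 40, the sequence is periodic with period 10.
So s(2567) = s(1 + ((2567-1) mod 10)) = s(7) = 50.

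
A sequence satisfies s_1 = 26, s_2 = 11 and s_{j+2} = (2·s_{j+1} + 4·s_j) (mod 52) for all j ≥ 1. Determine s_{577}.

Listing terms: s_1 = 26, s_2 = 11, s_3 = 22, s_4 = 36, s_5 = 4, s_6 = 48, s_7 = 8, s_8 = 0, s_9 = 32, s_{10} = 12, s_{11} = 48, s_{12} = 40, s_{13} = 12, s_{14} = 28, s_{15} = 0, s_{16} = 8, s_{17} = 16, s_{18} = 12, s_{19} = 36, s_{20} = 16, s_{21} = 20, s_{22} = 0, s_{23} = 28, s_{24} = 4, s_{25} = 16, s_{26} = 48, s_{27} = 4, s_{28} = 44, s_{29} = 0, s_{30} = 20, s_{31} = 40, s_{32} = 4, s_{33} = 12, s_{34} = 40, s_{35} = 24, s_{36} = 0, s_{37} = 44, s_{38} = 36, s_{39} = 40, s_{40} = 16, s_{41} = 36, s_{42} = 32, s_{43} = 0, s_{44} = 24, s_{45} = 48, s_{46} = 36, s_{47} = 4.
Since (s_{46}, s_{47}) = (s_4, s_5) = (36, 4) (two consecutive terms determine the rest), the sequence is eventually periodic: after a pre-period of length 3 it cycles with period 42.
For j ≥ 4, s_j depends only on (j - 4) mod 42. (577 - 4) mod 42 = 27, so s_{577} = s_{31} = 40.

40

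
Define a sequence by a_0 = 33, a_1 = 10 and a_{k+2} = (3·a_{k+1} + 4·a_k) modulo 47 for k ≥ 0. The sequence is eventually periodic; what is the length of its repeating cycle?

46

a_0 = 33, a_1 = 10, a_2 = 21, a_3 = 9, a_4 = 17, a_5 = 40, a_6 = 0, a_7 = 19, a_8 = 10, a_9 = 12, a_{10} = 29, a_{11} = 41, a_{12} = 4, a_{13} = 35, a_{14} = 27, a_{15} = 33, a_{16} = 19, a_{17} = 1, a_{18} = 32, a_{19} = 6, a_{20} = 5, a_{21} = 39, a_{22} = 43, a_{23} = 3, a_{24} = 40, a_{25} = 38, a_{26} = 39, a_{27} = 34, a_{28} = 23, a_{29} = 17, a_{30} = 2, a_{31} = 27, a_{32} = 42, a_{33} = 46, a_{34} = 24, a_{35} = 21, a_{36} = 18, a_{37} = 44, a_{38} = 16, a_{39} = 36, a_{40} = 31, a_{41} = 2, a_{42} = 36, a_{43} = 22, a_{44} = 22, a_{45} = 13, a_{46} = 33, a_{47} = 10.
Since (a_{46}, a_{47}) = (a_0, a_1) = (33, 10) (two consecutive terms determine the rest), the sequence is periodic with period 46.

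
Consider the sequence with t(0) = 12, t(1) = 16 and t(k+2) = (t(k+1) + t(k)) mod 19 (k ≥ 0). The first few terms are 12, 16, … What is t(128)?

9

Listing terms: t(0) = 12,  t(1) = 16,  t(2) = 9,  t(3) = 6,  t(4) = 15,  t(5) = 2,  t(6) = 17,  t(7) = 0,  t(8) = 17,  t(9) = 17,  t(10) = 15,  t(11) = 13,  t(12) = 9,  t(13) = 3,  t(14) = 12,  t(15) = 15,  t(16) = 8,  t(17) = 4,  t(18) = 12,  t(19) = 16.
The sequence repeats with period 18.
(128 - 0) mod 18 = 2, so t(128) = t(2) = 9.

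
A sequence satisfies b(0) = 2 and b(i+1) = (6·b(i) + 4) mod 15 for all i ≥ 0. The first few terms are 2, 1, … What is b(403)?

We have b(0) = 2,  b(1) = 1,  b(2) = 10,  b(3) = 4,  b(4) = 13,  b(5) = 7,  b(6) = 1.
Since b(6) = b(1) = 1, the sequence is eventually periodic: after a pre-period of length 1 it cycles with period 5.
For i ≥ 1, b(i) depends only on (i - 1) mod 5. (403 - 1) mod 5 = 2, so b(403) = b(3) = 4.

4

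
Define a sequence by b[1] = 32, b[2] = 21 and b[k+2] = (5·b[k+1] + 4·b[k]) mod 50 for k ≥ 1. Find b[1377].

37

Listing terms: b[1] = 32,  b[2] = 21,  b[3] = 33,  b[4] = 49,  b[5] = 27,  b[6] = 31,  b[7] = 13,  b[8] = 39,  b[9] = 47,  b[10] = 41,  b[11] = 43,  b[12] = 29,  b[13] = 17,  b[14] = 1,  b[15] = 23,  b[16] = 19,  b[17] = 37,  b[18] = 11,  b[19] = 3,  b[20] = 9,  b[21] = 7,  b[22] = 21,  b[23] = 33.
Since (b[22], b[23]) = (b[2], b[3]) = (21, 33) (two consecutive terms determine the rest), the sequence is eventually periodic: after a pre-period of length 1 it cycles with period 20.
For k ≥ 2, b[k] depends only on (k - 2) mod 20. (1377 - 2) mod 20 = 15, so b[1377] = b[17] = 37.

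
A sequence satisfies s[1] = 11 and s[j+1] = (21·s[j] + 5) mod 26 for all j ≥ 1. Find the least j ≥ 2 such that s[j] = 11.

5

s[1] = 11, s[2] = 2, s[3] = 21, s[4] = 4, s[5] = 11.
The sequence repeats with period 4.
The value 11 next appears (with j ≥ 2) at s[5].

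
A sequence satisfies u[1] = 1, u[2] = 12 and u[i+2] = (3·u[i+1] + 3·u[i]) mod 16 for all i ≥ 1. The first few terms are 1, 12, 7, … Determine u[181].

Listing terms: u[1] = 1; u[2] = 12; u[3] = 7; u[4] = 9; u[5] = 0; u[6] = 11; u[7] = 1; u[8] = 4; u[9] = 15; u[10] = 9; u[11] = 8; u[12] = 3; u[13] = 1; u[14] = 12.
The sequence repeats with period 12.
(181 - 1) mod 12 = 0, so u[181] = u[1] = 1.

1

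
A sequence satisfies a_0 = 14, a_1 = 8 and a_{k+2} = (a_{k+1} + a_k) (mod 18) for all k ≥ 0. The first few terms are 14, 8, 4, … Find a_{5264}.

a_0 = 14, a_1 = 8, a_2 = 4, a_3 = 12, a_4 = 16, a_5 = 10, a_6 = 8, a_7 = 0, a_8 = 8, a_9 = 8, a_{10} = 16, a_{11} = 6, a_{12} = 4, a_{13} = 10, a_{14} = 14, a_{15} = 6, a_{16} = 2, a_{17} = 8, a_{18} = 10, a_{19} = 0, a_{20} = 10, a_{21} = 10, a_{22} = 2, a_{23} = 12, a_{24} = 14, a_{25} = 8.
The sequence repeats with period 24.
(5264 - 0) mod 24 = 8, so a_{5264} = a_8 = 8.

8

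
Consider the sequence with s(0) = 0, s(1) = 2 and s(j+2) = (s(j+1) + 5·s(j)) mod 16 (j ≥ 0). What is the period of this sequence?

12

Listing terms: s(0) = 0, s(1) = 2, s(2) = 2, s(3) = 12, s(4) = 6, s(5) = 2, s(6) = 0, s(7) = 10, s(8) = 10, s(9) = 12, s(10) = 14, s(11) = 10, s(12) = 0, s(13) = 2.
The sequence repeats with period 12.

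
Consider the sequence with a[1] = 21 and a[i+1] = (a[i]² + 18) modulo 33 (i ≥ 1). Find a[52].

a[1] = 21,  a[2] = 30,  a[3] = 27,  a[4] = 21.
The sequence repeats with period 3.
So a[52] = a[1 + ((52-1) mod 3)] = a[1] = 21.

21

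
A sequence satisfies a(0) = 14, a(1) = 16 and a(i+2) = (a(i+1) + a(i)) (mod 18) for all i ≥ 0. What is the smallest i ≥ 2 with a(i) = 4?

4

Listing terms: a(0) = 14, a(1) = 16, a(2) = 12, a(3) = 10, a(4) = 4, a(5) = 14, a(6) = 0, a(7) = 14, a(8) = 14, a(9) = 10, a(10) = 6, a(11) = 16, a(12) = 4, a(13) = 2, a(14) = 6, a(15) = 8, a(16) = 14, a(17) = 4, a(18) = 0, a(19) = 4, a(20) = 4, a(21) = 8, a(22) = 12, a(23) = 2, a(24) = 14, a(25) = 16.
Since (a(24), a(25)) = (a(0), a(1)) = (14, 16) (two consecutive terms determine the rest), the sequence is periodic with period 24.
The value 4 first appears (with i ≥ 2) at a(4).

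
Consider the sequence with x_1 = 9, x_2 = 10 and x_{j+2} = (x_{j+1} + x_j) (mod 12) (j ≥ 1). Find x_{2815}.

5

Listing terms: x_1 = 9; x_2 = 10; x_3 = 7; x_4 = 5; x_5 = 0; x_6 = 5; x_7 = 5; x_8 = 10; x_9 = 3; x_{10} = 1; x_{11} = 4; x_{12} = 5; x_{13} = 9; x_{14} = 2; x_{15} = 11; x_{16} = 1; x_{17} = 0; x_{18} = 1; x_{19} = 1; x_{20} = 2; x_{21} = 3; x_{22} = 5; x_{23} = 8; x_{24} = 1; x_{25} = 9; x_{26} = 10.
The sequence repeats with period 24.
(2815 - 1) mod 24 = 6, so x_{2815} = x_7 = 5.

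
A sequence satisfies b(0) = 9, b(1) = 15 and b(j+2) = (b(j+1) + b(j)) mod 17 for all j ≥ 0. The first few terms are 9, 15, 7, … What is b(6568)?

14

b(0) = 9,  b(1) = 15,  b(2) = 7,  b(3) = 5,  b(4) = 12,  b(5) = 0,  b(6) = 12,  b(7) = 12,  b(8) = 7,  b(9) = 2,  b(10) = 9,  b(11) = 11,  b(12) = 3,  b(13) = 14,  b(14) = 0,  b(15) = 14,  b(16) = 14,  b(17) = 11,  b(18) = 8,  b(19) = 2,  b(20) = 10,  b(21) = 12,  b(22) = 5,  b(23) = 0,  b(24) = 5,  b(25) = 5,  b(26) = 10,  b(27) = 15,  b(28) = 8,  b(29) = 6,  b(30) = 14,  b(31) = 3,  b(32) = 0,  b(33) = 3,  b(34) = 3,  b(35) = 6,  b(36) = 9,  b(37) = 15.
Since (b(36), b(37)) = (b(0), b(1)) = (9, 15) (two consecutive terms determine the rest), the sequence is periodic with period 36.
So b(6568) = b(0 + ((6568-0) mod 36)) = b(16) = 14.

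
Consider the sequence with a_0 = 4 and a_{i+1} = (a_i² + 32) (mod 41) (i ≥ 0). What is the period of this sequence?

7

Listing terms: a_0 = 4, a_1 = 7, a_2 = 40, a_3 = 33, a_4 = 14, a_5 = 23, a_6 = 28, a_7 = 37, a_8 = 7.
Since a_8 = a_1 = 7, the sequence is eventually periodic: after a pre-period of length 1 it cycles with period 7.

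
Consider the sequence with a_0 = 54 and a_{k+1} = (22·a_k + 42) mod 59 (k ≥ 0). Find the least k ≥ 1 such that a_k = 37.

14

a_0 = 54; a_1 = 50; a_2 = 21; a_3 = 32; a_4 = 38; a_5 = 52; a_6 = 6; a_7 = 56; a_8 = 35; a_9 = 45; a_{10} = 29; a_{11} = 31; a_{12} = 16; a_{13} = 40; a_{14} = 37; a_{15} = 30; a_{16} = 53; a_{17} = 28; a_{18} = 9; a_{19} = 4; a_{20} = 12; a_{21} = 11; a_{22} = 48; a_{23} = 36; a_{24} = 8; a_{25} = 41; a_{26} = 0; a_{27} = 42; a_{28} = 22; a_{29} = 54.
Since a_{29} = a_0 = 54, the sequence is periodic with period 29.
The value 37 first appears (with k ≥ 1) at a_{14}.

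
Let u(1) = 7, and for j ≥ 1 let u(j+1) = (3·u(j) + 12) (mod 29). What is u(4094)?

21

u(1) = 7,  u(2) = 4,  u(3) = 24,  u(4) = 26,  u(5) = 3,  u(6) = 21,  u(7) = 17,  u(8) = 5,  u(9) = 27,  u(10) = 6,  u(11) = 1,  u(12) = 15,  u(13) = 28,  u(14) = 9,  u(15) = 10,  u(16) = 13,  u(17) = 22,  u(18) = 20,  u(19) = 14,  u(20) = 25,  u(21) = 0,  u(22) = 12,  u(23) = 19,  u(24) = 11,  u(25) = 16,  u(26) = 2,  u(27) = 18,  u(28) = 8,  u(29) = 7.
Since u(29) = u(1) = 7, the sequence is periodic with period 28.
So u(4094) = u(1 + ((4094-1) mod 28)) = u(6) = 21.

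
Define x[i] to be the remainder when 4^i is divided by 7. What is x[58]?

Listing terms: x[1] = 4, x[2] = 2, x[3] = 1, x[4] = 4.
Since x[4] = x[1] = 4, the sequence is periodic with period 3.
(58 - 1) mod 3 = 0, so x[58] = x[1] = 4.

4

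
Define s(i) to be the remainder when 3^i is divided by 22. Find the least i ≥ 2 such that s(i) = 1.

Computing terms: s(1) = 3, s(2) = 9, s(3) = 5, s(4) = 15, s(5) = 1, s(6) = 3.
Since s(6) = s(1) = 3, the sequence is periodic with period 5.
The value 1 first appears (with i ≥ 2) at s(5).

5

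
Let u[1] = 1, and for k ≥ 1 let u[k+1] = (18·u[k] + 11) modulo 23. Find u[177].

Computing terms: u[1] = 1, u[2] = 6, u[3] = 4, u[4] = 14, u[5] = 10, u[6] = 7, u[7] = 22, u[8] = 16, u[9] = 0, u[10] = 11, u[11] = 2, u[12] = 1.
The sequence repeats with period 11.
(177 - 1) mod 11 = 0, so u[177] = u[1] = 1.

1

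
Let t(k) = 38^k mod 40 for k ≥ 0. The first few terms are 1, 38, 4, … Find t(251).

32

Computing terms: t(0) = 1, t(1) = 38, t(2) = 4, t(3) = 32, t(4) = 16, t(5) = 8, t(6) = 24, t(7) = 32.
Since t(7) = t(3) = 32, the sequence is eventually periodic: after a pre-period of length 3 it cycles with period 4.
For k ≥ 3, t(k) depends only on (k - 3) mod 4. (251 - 3) mod 4 = 0, so t(251) = t(3) = 32.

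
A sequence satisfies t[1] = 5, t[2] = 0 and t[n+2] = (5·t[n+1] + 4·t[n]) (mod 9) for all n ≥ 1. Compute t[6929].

t[1] = 5; t[2] = 0; t[3] = 2; t[4] = 1; t[5] = 4; t[6] = 6; t[7] = 1; t[8] = 2; t[9] = 5; t[10] = 6; t[11] = 5; t[12] = 4; t[13] = 4; t[14] = 0; t[15] = 7; t[16] = 8; t[17] = 5; t[18] = 3; t[19] = 8; t[20] = 7; t[21] = 4; t[22] = 3; t[23] = 4; t[24] = 5; t[25] = 5; t[26] = 0.
The sequence repeats with period 24.
So t[6929] = t[1 + ((6929-1) mod 24)] = t[17] = 5.

5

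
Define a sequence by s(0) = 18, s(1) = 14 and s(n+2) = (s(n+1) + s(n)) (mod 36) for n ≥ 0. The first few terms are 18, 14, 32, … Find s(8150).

4

Listing terms: s(0) = 18,  s(1) = 14,  s(2) = 32,  s(3) = 10,  s(4) = 6,  s(5) = 16,  s(6) = 22,  s(7) = 2,  s(8) = 24,  s(9) = 26,  s(10) = 14,  s(11) = 4,  s(12) = 18,  s(13) = 22,  s(14) = 4,  s(15) = 26,  s(16) = 30,  s(17) = 20,  s(18) = 14,  s(19) = 34,  s(20) = 12,  s(21) = 10,  s(22) = 22,  s(23) = 32,  s(24) = 18,  s(25) = 14.
The sequence repeats with period 24.
(8150 - 0) mod 24 = 14, so s(8150) = s(14) = 4.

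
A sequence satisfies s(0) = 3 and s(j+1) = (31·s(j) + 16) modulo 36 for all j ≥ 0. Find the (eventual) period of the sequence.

18

s(0) = 3,  s(1) = 1,  s(2) = 11,  s(3) = 33,  s(4) = 31,  s(5) = 5,  s(6) = 27,  s(7) = 25,  s(8) = 35,  s(9) = 21,  s(10) = 19,  s(11) = 29,  s(12) = 15,  s(13) = 13,  s(14) = 23,  s(15) = 9,  s(16) = 7,  s(17) = 17,  s(18) = 3.
The sequence repeats with period 18.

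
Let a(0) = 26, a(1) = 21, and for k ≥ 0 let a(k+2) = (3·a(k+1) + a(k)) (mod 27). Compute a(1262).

We have a(0) = 26,  a(1) = 21,  a(2) = 8,  a(3) = 18,  a(4) = 8,  a(5) = 15,  a(6) = 26,  a(7) = 12,  a(8) = 8,  a(9) = 9,  a(10) = 8,  a(11) = 6,  a(12) = 26,  a(13) = 3,  a(14) = 8,  a(15) = 0,  a(16) = 8,  a(17) = 24,  a(18) = 26,  a(19) = 21.
Since (a(18), a(19)) = (a(0), a(1)) = (26, 21) (two consecutive terms determine the rest), the sequence is periodic with period 18.
(1262 - 0) mod 18 = 2, so a(1262) = a(2) = 8.

8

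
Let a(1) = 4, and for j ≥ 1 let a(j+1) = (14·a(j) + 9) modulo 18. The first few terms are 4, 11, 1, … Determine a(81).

a(1) = 4; a(2) = 11; a(3) = 1; a(4) = 5; a(5) = 7; a(6) = 17; a(7) = 13; a(8) = 11.
Since a(8) = a(2) = 11, the sequence is eventually periodic: after a pre-period of length 1 it cycles with period 6.
For j ≥ 2, a(j) depends only on (j - 2) mod 6. (81 - 2) mod 6 = 1, so a(81) = a(3) = 1.

1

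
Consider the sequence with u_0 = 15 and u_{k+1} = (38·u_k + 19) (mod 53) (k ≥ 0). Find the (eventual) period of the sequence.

26

u_0 = 15,  u_1 = 6,  u_2 = 35,  u_3 = 24,  u_4 = 30,  u_5 = 46,  u_6 = 18,  u_7 = 14,  u_8 = 21,  u_9 = 22,  u_{10} = 7,  u_{11} = 20,  u_{12} = 37,  u_{13} = 47,  u_{14} = 3,  u_{15} = 27,  u_{16} = 38,  u_{17} = 32,  u_{18} = 16,  u_{19} = 44,  u_{20} = 48,  u_{21} = 41,  u_{22} = 40,  u_{23} = 2,  u_{24} = 42,  u_{25} = 25,  u_{26} = 15.
The sequence repeats with period 26.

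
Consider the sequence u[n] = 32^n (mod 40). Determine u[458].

Computing terms: u[0] = 1, u[1] = 32, u[2] = 24, u[3] = 8, u[4] = 16, u[5] = 32.
Since u[5] = u[1] = 32, the sequence is eventually periodic: after a pre-period of length 1 it cycles with period 4.
For n ≥ 1, u[n] depends only on (n - 1) mod 4. (458 - 1) mod 4 = 1, so u[458] = u[2] = 24.

24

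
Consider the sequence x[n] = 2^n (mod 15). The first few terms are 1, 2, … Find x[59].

Listing terms: x[0] = 1,  x[1] = 2,  x[2] = 4,  x[3] = 8,  x[4] = 1.
Since x[4] = x[0] = 1, the sequence is periodic with period 4.
(59 - 0) mod 4 = 3, so x[59] = x[3] = 8.

8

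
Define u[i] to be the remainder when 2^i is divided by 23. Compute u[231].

We have u[1] = 2; u[2] = 4; u[3] = 8; u[4] = 16; u[5] = 9; u[6] = 18; u[7] = 13; u[8] = 3; u[9] = 6; u[10] = 12; u[11] = 1; u[12] = 2.
Since u[12] = u[1] = 2, the sequence is periodic with period 11.
So u[231] = u[1 + ((231-1) mod 11)] = u[11] = 1.

1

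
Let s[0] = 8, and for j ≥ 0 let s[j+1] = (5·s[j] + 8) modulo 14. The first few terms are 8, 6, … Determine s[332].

Computing terms: s[0] = 8; s[1] = 6; s[2] = 10; s[3] = 2; s[4] = 4; s[5] = 0; s[6] = 8.
The sequence repeats with period 6.
So s[332] = s[0 + ((332-0) mod 6)] = s[2] = 10.

10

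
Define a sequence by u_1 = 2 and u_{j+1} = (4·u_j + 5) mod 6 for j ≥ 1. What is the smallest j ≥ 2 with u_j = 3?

We have u_1 = 2; u_2 = 1; u_3 = 3; u_4 = 5; u_5 = 1.
Since u_5 = u_2 = 1, the sequence is eventually periodic: after a pre-period of length 1 it cycles with period 3.
The value 3 first appears (with j ≥ 2) at u_3.

3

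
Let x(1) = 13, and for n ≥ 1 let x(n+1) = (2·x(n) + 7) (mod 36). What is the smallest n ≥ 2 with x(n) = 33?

2

Listing terms: x(1) = 13; x(2) = 33; x(3) = 1; x(4) = 9; x(5) = 25; x(6) = 21; x(7) = 13.
Since x(7) = x(1) = 13, the sequence is periodic with period 6.
The value 33 first appears (with n ≥ 2) at x(2).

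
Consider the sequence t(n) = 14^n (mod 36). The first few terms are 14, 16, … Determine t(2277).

Computing terms: t(1) = 14,  t(2) = 16,  t(3) = 8,  t(4) = 4,  t(5) = 20,  t(6) = 28,  t(7) = 32,  t(8) = 16.
Since t(8) = t(2) = 16, the sequence is eventually periodic: after a pre-period of length 1 it cycles with period 6.
For n ≥ 2, t(n) depends only on (n - 2) mod 6. (2277 - 2) mod 6 = 1, so t(2277) = t(3) = 8.

8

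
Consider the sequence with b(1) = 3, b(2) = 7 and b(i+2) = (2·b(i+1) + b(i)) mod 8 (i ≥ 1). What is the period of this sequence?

4

Listing terms: b(1) = 3,  b(2) = 7,  b(3) = 1,  b(4) = 1,  b(5) = 3,  b(6) = 7.
The sequence repeats with period 4.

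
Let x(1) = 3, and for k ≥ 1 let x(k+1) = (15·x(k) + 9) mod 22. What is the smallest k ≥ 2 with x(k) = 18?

4

We have x(1) = 3; x(2) = 10; x(3) = 5; x(4) = 18; x(5) = 15; x(6) = 14; x(7) = 21; x(8) = 16; x(9) = 7; x(10) = 4; x(11) = 3.
Since x(11) = x(1) = 3, the sequence is periodic with period 10.
The value 18 first appears (with k ≥ 2) at x(4).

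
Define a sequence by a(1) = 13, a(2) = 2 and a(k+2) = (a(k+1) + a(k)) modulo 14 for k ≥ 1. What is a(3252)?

a(1) = 13,  a(2) = 2,  a(3) = 1,  a(4) = 3,  a(5) = 4,  a(6) = 7,  a(7) = 11,  a(8) = 4,  a(9) = 1,  a(10) = 5,  a(11) = 6,  a(12) = 11,  a(13) = 3,  a(14) = 0,  a(15) = 3,  a(16) = 3,  a(17) = 6,  a(18) = 9,  a(19) = 1,  a(20) = 10,  a(21) = 11,  a(22) = 7,  a(23) = 4,  a(24) = 11,  a(25) = 1,  a(26) = 12,  a(27) = 13,  a(28) = 11,  a(29) = 10,  a(30) = 7,  a(31) = 3,  a(32) = 10,  a(33) = 13,  a(34) = 9,  a(35) = 8,  a(36) = 3,  a(37) = 11,  a(38) = 0,  a(39) = 11,  a(40) = 11,  a(41) = 8,  a(42) = 5,  a(43) = 13,  a(44) = 4,  a(45) = 3,  a(46) = 7,  a(47) = 10,  a(48) = 3,  a(49) = 13,  a(50) = 2.
Since (a(49), a(50)) = (a(1), a(2)) = (13, 2) (two consecutive terms determine the rest), the sequence is periodic with period 48.
(3252 - 1) mod 48 = 35, so a(3252) = a(36) = 3.

3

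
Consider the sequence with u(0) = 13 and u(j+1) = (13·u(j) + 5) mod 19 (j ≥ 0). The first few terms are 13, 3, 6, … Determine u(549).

We have u(0) = 13,  u(1) = 3,  u(2) = 6,  u(3) = 7,  u(4) = 1,  u(5) = 18,  u(6) = 11,  u(7) = 15,  u(8) = 10,  u(9) = 2,  u(10) = 12,  u(11) = 9,  u(12) = 8,  u(13) = 14,  u(14) = 16,  u(15) = 4,  u(16) = 0,  u(17) = 5,  u(18) = 13.
Since u(18) = u(0) = 13, the sequence is periodic with period 18.
(549 - 0) mod 18 = 9, so u(549) = u(9) = 2.

2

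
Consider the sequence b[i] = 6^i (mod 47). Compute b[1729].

We have b[0] = 1, b[1] = 6, b[2] = 36, b[3] = 28, b[4] = 27, b[5] = 21, b[6] = 32, b[7] = 4, b[8] = 24, b[9] = 3, b[10] = 18, b[11] = 14, b[12] = 37, b[13] = 34, b[14] = 16, b[15] = 2, b[16] = 12, b[17] = 25, b[18] = 9, b[19] = 7, b[20] = 42, b[21] = 17, b[22] = 8, b[23] = 1.
The sequence repeats with period 23.
(1729 - 0) mod 23 = 4, so b[1729] = b[4] = 27.

27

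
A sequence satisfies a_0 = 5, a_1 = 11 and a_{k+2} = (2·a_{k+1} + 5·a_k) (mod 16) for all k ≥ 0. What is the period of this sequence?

8

Computing terms: a_0 = 5; a_1 = 11; a_2 = 15; a_3 = 5; a_4 = 5; a_5 = 3; a_6 = 15; a_7 = 13; a_8 = 5; a_9 = 11.
The sequence repeats with period 8.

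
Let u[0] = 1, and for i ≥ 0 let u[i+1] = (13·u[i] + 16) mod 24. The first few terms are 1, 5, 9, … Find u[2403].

Computing terms: u[0] = 1; u[1] = 5; u[2] = 9; u[3] = 13; u[4] = 17; u[5] = 21; u[6] = 1.
The sequence repeats with period 6.
(2403 - 0) mod 6 = 3, so u[2403] = u[3] = 13.

13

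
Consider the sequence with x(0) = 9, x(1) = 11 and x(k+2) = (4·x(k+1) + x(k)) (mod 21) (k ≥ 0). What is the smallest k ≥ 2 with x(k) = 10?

We have x(0) = 9; x(1) = 11; x(2) = 11; x(3) = 13; x(4) = 0; x(5) = 13; x(6) = 10; x(7) = 11; x(8) = 12; x(9) = 17; x(10) = 17; x(11) = 1; x(12) = 0; x(13) = 1; x(14) = 4; x(15) = 17; x(16) = 9; x(17) = 11.
The sequence repeats with period 16.
The value 10 first appears (with k ≥ 2) at x(6).

6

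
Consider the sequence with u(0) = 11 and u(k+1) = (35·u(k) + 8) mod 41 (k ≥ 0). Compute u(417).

26

Listing terms: u(0) = 11, u(1) = 24, u(2) = 28, u(3) = 4, u(4) = 25, u(5) = 22, u(6) = 40, u(7) = 14, u(8) = 6, u(9) = 13, u(10) = 12, u(11) = 18, u(12) = 23, u(13) = 34, u(14) = 9, u(15) = 36, u(16) = 38, u(17) = 26, u(18) = 16, u(19) = 35, u(20) = 3, u(21) = 31, u(22) = 27, u(23) = 10, u(24) = 30, u(25) = 33, u(26) = 15, u(27) = 0, u(28) = 8, u(29) = 1, u(30) = 2, u(31) = 37, u(32) = 32, u(33) = 21, u(34) = 5, u(35) = 19, u(36) = 17, u(37) = 29, u(38) = 39, u(39) = 20, u(40) = 11.
Since u(40) = u(0) = 11, the sequence is periodic with period 40.
(417 - 0) mod 40 = 17, so u(417) = u(17) = 26.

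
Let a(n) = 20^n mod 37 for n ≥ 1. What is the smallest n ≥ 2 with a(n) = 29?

a(1) = 20, a(2) = 30, a(3) = 8, a(4) = 12, a(5) = 18, a(6) = 27, a(7) = 22, a(8) = 33, a(9) = 31, a(10) = 28, a(11) = 5, a(12) = 26, a(13) = 2, a(14) = 3, a(15) = 23, a(16) = 16, a(17) = 24, a(18) = 36, a(19) = 17, a(20) = 7, a(21) = 29, a(22) = 25, a(23) = 19, a(24) = 10, a(25) = 15, a(26) = 4, a(27) = 6, a(28) = 9, a(29) = 32, a(30) = 11, a(31) = 35, a(32) = 34, a(33) = 14, a(34) = 21, a(35) = 13, a(36) = 1, a(37) = 20.
The sequence repeats with period 36.
The value 29 first appears (with n ≥ 2) at a(21).

21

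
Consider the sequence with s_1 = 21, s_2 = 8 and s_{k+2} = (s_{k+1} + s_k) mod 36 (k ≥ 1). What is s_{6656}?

Computing terms: s_1 = 21,  s_2 = 8,  s_3 = 29,  s_4 = 1,  s_5 = 30,  s_6 = 31,  s_7 = 25,  s_8 = 20,  s_9 = 9,  s_{10} = 29,  s_{11} = 2,  s_{12} = 31,  s_{13} = 33,  s_{14} = 28,  s_{15} = 25,  s_{16} = 17,  s_{17} = 6,  s_{18} = 23,  s_{19} = 29,  s_{20} = 16,  s_{21} = 9,  s_{22} = 25,  s_{23} = 34,  s_{24} = 23,  s_{25} = 21,  s_{26} = 8.
The sequence repeats with period 24.
So s_{6656} = s_{1 + ((6656-1) mod 24)} = s_8 = 20.

20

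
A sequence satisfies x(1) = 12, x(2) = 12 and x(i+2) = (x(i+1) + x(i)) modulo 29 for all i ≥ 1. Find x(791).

Computing terms: x(1) = 12,  x(2) = 12,  x(3) = 24,  x(4) = 7,  x(5) = 2,  x(6) = 9,  x(7) = 11,  x(8) = 20,  x(9) = 2,  x(10) = 22,  x(11) = 24,  x(12) = 17,  x(13) = 12,  x(14) = 0,  x(15) = 12,  x(16) = 12.
Since (x(15), x(16)) = (x(1), x(2)) = (12, 12) (two consecutive terms determine the rest), the sequence is periodic with period 14.
(791 - 1) mod 14 = 6, so x(791) = x(7) = 11.

11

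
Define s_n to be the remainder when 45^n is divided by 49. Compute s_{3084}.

Computing terms: s_0 = 1; s_1 = 45; s_2 = 16; s_3 = 34; s_4 = 11; s_5 = 5; s_6 = 29; s_7 = 31; s_8 = 23; s_9 = 6; s_{10} = 25; s_{11} = 47; s_{12} = 8; s_{13} = 17; s_{14} = 30; s_{15} = 27; s_{16} = 39; s_{17} = 40; s_{18} = 36; s_{19} = 3; s_{20} = 37; s_{21} = 48; s_{22} = 4; s_{23} = 33; s_{24} = 15; s_{25} = 38; s_{26} = 44; s_{27} = 20; s_{28} = 18; s_{29} = 26; s_{30} = 43; s_{31} = 24; s_{32} = 2; s_{33} = 41; s_{34} = 32; s_{35} = 19; s_{36} = 22; s_{37} = 10; s_{38} = 9; s_{39} = 13; s_{40} = 46; s_{41} = 12; s_{42} = 1.
The sequence repeats with period 42.
So s_{3084} = s_{0 + ((3084-0) mod 42)} = s_{18} = 36.

36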